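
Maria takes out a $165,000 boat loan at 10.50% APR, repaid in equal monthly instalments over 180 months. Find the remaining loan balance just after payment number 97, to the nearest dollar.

$107,298

With monthly rate i = 10.5%/12 = 0.0087500, the balance after k of n payments is P · [(1+i)^n − (1+i)^k] / [(1+i)^n − 1].
(1+0.0087500)^180 = 4.79776080 and (1+0.0087500)^97 = 2.32811340, so the balance is 165,000 × (4.79776080 − 2.32811340) / (4.79776080 − 1) = $107,297.92.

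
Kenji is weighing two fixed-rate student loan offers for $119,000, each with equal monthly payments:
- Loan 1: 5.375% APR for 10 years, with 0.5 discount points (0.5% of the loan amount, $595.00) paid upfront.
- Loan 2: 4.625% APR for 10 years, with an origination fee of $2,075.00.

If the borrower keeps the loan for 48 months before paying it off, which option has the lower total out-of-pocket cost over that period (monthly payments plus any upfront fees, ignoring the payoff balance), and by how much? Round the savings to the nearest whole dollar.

Loan 2 by $614

Loan 1: monthly rate = 5.375%/12 = 0.0044792; payment = 119,000 × 0.0044792 / (1 − (1+0.0044792)^−120) = $1,284.10.
Loan 2: at 4.625% the monthly rate is 0.0038542, so the payment is 119,000 × 0.0038542 / (1 − 1.0038542^−120) = $1,240.48.
Over 48 months: Loan 1 costs 48 × $1,284.10 + $595.00 = $62,231.80; Loan 2 costs 48 × $1,240.48 + $2,075.00 = $61,618.04.
Loan 2 is cheaper by $62,231.80 − $61,618.04 = $613.76.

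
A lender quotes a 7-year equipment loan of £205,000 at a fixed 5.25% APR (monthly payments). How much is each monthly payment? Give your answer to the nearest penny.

£2,921.59

Monthly rate = 5.25%/12 = 0.0043750; payment = 205,000 × 0.0043750 / (1 − (1+0.0043750)^−84) = £2,921.59.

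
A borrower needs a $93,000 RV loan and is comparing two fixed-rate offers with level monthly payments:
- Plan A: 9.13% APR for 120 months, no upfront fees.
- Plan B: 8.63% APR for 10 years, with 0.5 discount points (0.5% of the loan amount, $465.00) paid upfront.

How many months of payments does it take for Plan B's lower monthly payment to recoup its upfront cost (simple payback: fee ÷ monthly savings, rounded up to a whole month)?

Plan A: monthly rate = 9.13%/12 = 0.0076083; payment = 93,000 × 0.0076083 / (1 − (1+0.0076083)^−120) = $1,184.64.
Plan B: monthly rate = 8.63%/12 = 0.0071917; payment = 93,000 × 0.0071917 / (1 − (1+0.0071917)^−120) = $1,159.54.
Monthly savings = $1,184.64 − $1,159.54 = $25.10.
Break-even = $465.00 / $25.10 = 18.53 → 19 months.

19 months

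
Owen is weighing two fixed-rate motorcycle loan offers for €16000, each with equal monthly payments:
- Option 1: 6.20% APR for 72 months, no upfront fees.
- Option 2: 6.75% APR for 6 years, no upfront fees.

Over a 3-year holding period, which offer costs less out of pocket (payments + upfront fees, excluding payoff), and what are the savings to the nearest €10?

Option 1 by €150

Option 1: monthly rate = 6.2%/12 = 0.0051667; payment = 16,000 × 0.0051667 / (1 − (1+0.0051667)^−72) = €266.68.
Option 2: monthly rate = 6.75%/12 = 0.0056250; payment = 16,000 × 0.0056250 / (1 − (1+0.0056250)^−72) = €270.87.
Over 36 months: Option 1 costs 36 × €266.68 = €9,600.48; Option 2 costs 36 × €270.87 = €9,751.32.
Option 1 is cheaper by €9,751.32 − €9,600.48 = €150.84.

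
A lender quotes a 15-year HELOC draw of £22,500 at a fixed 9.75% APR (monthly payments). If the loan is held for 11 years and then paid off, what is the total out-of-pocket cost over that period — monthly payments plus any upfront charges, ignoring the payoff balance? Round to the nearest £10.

£31,460

Monthly rate = 9.75%/12 = 0.0081250; payment = 22,500 × 0.0081250 / (1 − (1+0.0081250)^−180) = £238.36.
Total outlay = 132 × £238.36 = £31,463.52.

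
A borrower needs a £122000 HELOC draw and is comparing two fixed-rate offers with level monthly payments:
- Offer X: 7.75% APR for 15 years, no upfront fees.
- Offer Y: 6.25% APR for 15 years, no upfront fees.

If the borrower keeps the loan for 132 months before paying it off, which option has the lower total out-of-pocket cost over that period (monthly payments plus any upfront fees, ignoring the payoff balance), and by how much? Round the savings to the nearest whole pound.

Offer Y by £13,504

Offer X: monthly rate = 7.75%/12 = 0.0064583; payment = 122,000 × 0.0064583 / (1 − (1+0.0064583)^−180) = £1,148.36.
Offer Y: at 6.25% the monthly rate is 0.0052083, so the payment is 122,000 × 0.0052083 / (1 − 1.0052083^−180) = £1,046.06.
Over 132 months: Offer X costs 132 × £1,148.36 = £151,583.52; Offer Y costs 132 × £1,046.06 = £138,079.92.
Offer Y is cheaper by £151,583.52 − £138,079.92 = £13,503.60.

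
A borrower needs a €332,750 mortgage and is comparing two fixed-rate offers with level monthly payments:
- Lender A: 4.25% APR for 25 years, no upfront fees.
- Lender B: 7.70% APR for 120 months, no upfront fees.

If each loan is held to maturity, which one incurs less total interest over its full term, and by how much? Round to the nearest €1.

Lender A: monthly rate = 4.25%/12 = 0.0035417; payment = 332,750 × 0.0035417 / (1 − (1+0.0035417)^−300) = €1,802.63.
Total interest on Lender A = 300 × €1,802.63 − €332,750 = €208,039.00.
Lender B: monthly rate = 7.7%/12 = 0.0064167; payment = 332,750 × 0.0064167 / (1 − (1+0.0064167)^−120) = €3,984.62.
Total interest on Lender B = 120 × €3,984.62 − €332,750 = €145,404.40.
Lender B is lower by €62,634.60.

Lender B by €62,635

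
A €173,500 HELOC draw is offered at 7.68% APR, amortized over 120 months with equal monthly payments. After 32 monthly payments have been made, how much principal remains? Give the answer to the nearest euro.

With monthly rate i = 7.68%/12 = 0.0064000, the balance after k of n payments is P · [(1+i)^n − (1+i)^k] / [(1+i)^n − 1].
(1+0.0064000)^120 = 2.15018274 and (1+0.0064000)^32 = 1.22647895, so the balance is 173,500 × (2.15018274 − 1.22647895) / (2.15018274 − 1) = €139,336.65.

€139,337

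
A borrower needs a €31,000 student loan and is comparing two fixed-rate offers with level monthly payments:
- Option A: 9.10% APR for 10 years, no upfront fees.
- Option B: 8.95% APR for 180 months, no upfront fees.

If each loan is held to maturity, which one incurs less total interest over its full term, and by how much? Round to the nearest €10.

Option A: at 9.10% the monthly rate is 0.0075833, so the payment is 31,000 × 0.0075833 / (1 − 1.0075833^−120) = €394.37.
Total interest on Option A = 120 × €394.37 − €31,000 = €16,324.40.
Option B: monthly rate = 8.95%/12 = 0.0074583; payment = 31,000 × 0.0074583 / (1 − (1+0.0074583)^−180) = €313.50.
Total interest on Option B = 180 × €313.50 − €31,000 = €25,430.00.
Option A is lower by €9,105.60.

Option A by €9,110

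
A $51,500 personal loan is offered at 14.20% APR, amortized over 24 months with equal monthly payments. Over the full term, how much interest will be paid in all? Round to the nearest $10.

Monthly rate = 14.2%/12 = 0.0118333; payment = 51,500 × 0.0118333 / (1 − (1+0.0118333)^−24) = $2,477.53.
Total paid = 24 × $2,477.53 = $59,460.72; interest = $59,460.72 − $51,500 = $7,960.72.

$7,960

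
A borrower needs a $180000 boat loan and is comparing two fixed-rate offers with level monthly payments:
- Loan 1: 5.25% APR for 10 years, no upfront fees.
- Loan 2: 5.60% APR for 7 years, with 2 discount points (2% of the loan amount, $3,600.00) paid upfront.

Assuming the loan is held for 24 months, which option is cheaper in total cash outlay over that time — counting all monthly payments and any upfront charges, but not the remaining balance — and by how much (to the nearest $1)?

Loan 1: at 5.25% the monthly rate is 0.0043750, so the payment is 180,000 × 0.0043750 / (1 − 1.0043750^−120) = $1,931.25.
Loan 2: at 5.60% the monthly rate is 0.0046667, so the payment is 180,000 × 0.0046667 / (1 − 1.0046667^−84) = $2,595.16.
Over 24 months: Loan 1 costs 24 × $1,931.25 = $46,350.00; Loan 2 costs 24 × $2,595.16 + $3,600.00 = $65,883.84.
Loan 1 is cheaper by $65,883.84 − $46,350.00 = $19,533.84.

Loan 1 by $19,534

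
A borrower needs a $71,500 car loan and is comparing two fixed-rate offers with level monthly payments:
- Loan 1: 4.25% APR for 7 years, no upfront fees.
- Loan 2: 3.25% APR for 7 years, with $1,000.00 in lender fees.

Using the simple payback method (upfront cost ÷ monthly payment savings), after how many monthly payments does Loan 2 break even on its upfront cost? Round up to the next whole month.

Loan 1: monthly rate = 4.25%/12 = 0.0035417; payment = 71,500 × 0.0035417 / (1 − (1+0.0035417)^−84) = $985.57.
Loan 2: at 3.25% the monthly rate is 0.0027083, so the payment is 71,500 × 0.0027083 / (1 − 1.0027083^−84) = $952.83.
Monthly savings = $985.57 − $952.83 = $32.74.
Break-even = $1,000.00 / $32.74 = 30.54 → 31 months.

31 months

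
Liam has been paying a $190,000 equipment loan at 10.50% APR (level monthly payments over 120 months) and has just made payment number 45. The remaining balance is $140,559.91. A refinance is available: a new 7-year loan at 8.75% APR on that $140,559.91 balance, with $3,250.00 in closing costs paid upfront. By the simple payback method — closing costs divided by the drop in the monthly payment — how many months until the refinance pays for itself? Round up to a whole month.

Current payment = 190,000 × 10.5%/12 / (1 − (1+0.0087500)^−120) = $2,563.76.
Refinanced payment = 140,559.91 × 0.0072917 / (1 − (1+0.0072917)^−84) = $2,243.69.
Monthly savings = $2,563.76 − $2,243.69 = $320.07.
Break-even = $3,250.00 / $320.07 = 10.15 → 11 months.

11 months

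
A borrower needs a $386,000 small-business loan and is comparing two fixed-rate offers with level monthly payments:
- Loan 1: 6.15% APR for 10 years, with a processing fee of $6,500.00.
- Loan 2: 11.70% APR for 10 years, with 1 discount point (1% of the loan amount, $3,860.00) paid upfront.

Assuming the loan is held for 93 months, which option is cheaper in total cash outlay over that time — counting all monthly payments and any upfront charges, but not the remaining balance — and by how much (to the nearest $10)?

Loan 1: monthly rate = 6.15%/12 = 0.0051250; payment = 386,000 × 0.0051250 / (1 − (1+0.0051250)^−120) = $4,314.53.
Loan 2: monthly rate = 11.7%/12 = 0.0097500; payment = 386,000 × 0.0097500 / (1 − (1+0.0097500)^−120) = $5,471.24.
Over 93 months: Loan 1 costs 93 × $4,314.53 + $6,500.00 = $407,751.29; Loan 2 costs 93 × $5,471.24 + $3,860.00 = $512,685.32.
Loan 1 is cheaper by $512,685.32 − $407,751.29 = $104,934.03.

Loan 1 by $104,930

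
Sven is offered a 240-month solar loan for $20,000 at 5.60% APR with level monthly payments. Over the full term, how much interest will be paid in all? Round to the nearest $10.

Monthly rate = 5.6%/12 = 0.0046667; payment = 20,000 × 0.0046667 / (1 − (1+0.0046667)^−240) = $138.71.
Total paid = 240 × $138.71 = $33,290.40; interest = $33,290.40 − $20,000 = $13,290.40.

$13,290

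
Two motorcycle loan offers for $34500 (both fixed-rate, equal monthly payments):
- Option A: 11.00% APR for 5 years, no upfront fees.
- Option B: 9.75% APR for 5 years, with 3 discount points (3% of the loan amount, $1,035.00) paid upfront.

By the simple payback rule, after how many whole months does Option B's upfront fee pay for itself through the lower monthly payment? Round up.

Option A: monthly rate = 11%/12 = 0.0091667; payment = 34,500 × 0.0091667 / (1 − (1+0.0091667)^−60) = $750.11.
Option B: at 9.75% the monthly rate is 0.0081250, so the payment is 34,500 × 0.0081250 / (1 − 1.0081250^−60) = $728.79.
Monthly savings = $750.11 − $728.79 = $21.32.
Break-even = $1,035.00 / $21.32 = 48.55 → 49 months.

49 months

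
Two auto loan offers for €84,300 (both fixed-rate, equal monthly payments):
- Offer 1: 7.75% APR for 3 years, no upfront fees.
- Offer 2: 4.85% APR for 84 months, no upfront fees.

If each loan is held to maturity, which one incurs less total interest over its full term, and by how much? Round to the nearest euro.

Offer 1 by €4,837

Offer 1: at 7.75% the monthly rate is 0.0064583, so the payment is 84,300 × 0.0064583 / (1 − 1.0064583^−36) = €2,631.94.
Total interest on Offer 1 = 36 × €2,631.94 − €84,300 = €10,449.84.
Offer 2: monthly rate = 4.85%/12 = 0.0040417; payment = 84,300 × 0.0040417 / (1 − (1+0.0040417)^−84) = €1,185.56.
Total interest on Offer 2 = 84 × €1,185.56 − €84,300 = €15,287.04.
Offer 1 is lower by €4,837.20.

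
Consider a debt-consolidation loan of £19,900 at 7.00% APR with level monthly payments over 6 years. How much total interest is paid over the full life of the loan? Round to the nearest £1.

Monthly rate = 7%/12 = 0.0058333; payment = 19,900 × 0.0058333 / (1 − (1+0.0058333)^−72) = £339.28.
Total paid = 72 × £339.28 = £24,428.16; interest = £24,428.16 − £19,900 = £4,528.16.

£4,528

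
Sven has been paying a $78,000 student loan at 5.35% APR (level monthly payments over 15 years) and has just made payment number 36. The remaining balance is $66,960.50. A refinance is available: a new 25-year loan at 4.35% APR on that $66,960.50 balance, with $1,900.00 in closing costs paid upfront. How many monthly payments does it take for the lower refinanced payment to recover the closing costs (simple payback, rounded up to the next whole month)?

8 months

Current payment = 78,000 × 5.35%/12 / (1 − (1+0.0044583)^−180) = $631.13.
Refinanced payment = 66,960.50 × 0.0036250 / (1 − (1+0.0036250)^−300) = $366.51.
Monthly savings = $631.13 − $366.51 = $264.62.
Break-even = $1,900.00 / $264.62 = 7.18 → 8 months.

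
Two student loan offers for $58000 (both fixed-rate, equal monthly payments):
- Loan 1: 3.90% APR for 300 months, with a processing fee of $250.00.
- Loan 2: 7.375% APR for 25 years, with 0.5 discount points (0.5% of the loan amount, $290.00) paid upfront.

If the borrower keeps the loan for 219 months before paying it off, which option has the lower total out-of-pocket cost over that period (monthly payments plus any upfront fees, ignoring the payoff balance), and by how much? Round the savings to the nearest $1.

Loan 1: at 3.90% the monthly rate is 0.0032500, so the payment is 58,000 × 0.0032500 / (1 − 1.0032500^−300) = $302.95.
Loan 2: monthly rate = 7.375%/12 = 0.0061458; payment = 58,000 × 0.0061458 / (1 − (1+0.0061458)^−300) = $423.91.
Over 219 months: Loan 1 costs 219 × $302.95 + $250.00 = $66,596.05; Loan 2 costs 219 × $423.91 + $290.00 = $93,126.29.
Loan 1 is cheaper by $93,126.29 − $66,596.05 = $26,530.24.

Loan 1 by $26,530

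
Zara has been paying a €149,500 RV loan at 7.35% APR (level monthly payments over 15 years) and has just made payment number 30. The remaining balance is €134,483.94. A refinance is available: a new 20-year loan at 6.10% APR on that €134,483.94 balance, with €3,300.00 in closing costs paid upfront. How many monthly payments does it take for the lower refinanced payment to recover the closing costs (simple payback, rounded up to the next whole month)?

Current payment = 149,500 × 7.35%/12 / (1 − (1+0.0061250)^−180) = €1,373.17.
Refinanced payment = 134,483.94 × 0.0050833 / (1 − (1+0.0050833)^−240) = €971.26.
Monthly savings = €1,373.17 − €971.26 = €401.91.
Break-even = €3,300.00 / €401.91 = 8.21 → 9 months.

9 months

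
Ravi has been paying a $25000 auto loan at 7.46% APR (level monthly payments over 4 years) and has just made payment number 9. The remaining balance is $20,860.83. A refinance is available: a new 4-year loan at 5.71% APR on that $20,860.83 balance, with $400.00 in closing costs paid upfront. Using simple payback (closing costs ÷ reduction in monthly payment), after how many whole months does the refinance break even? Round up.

4 months

Current payment = 25,000 × 7.46%/12 / (1 − (1+0.0062167)^−48) = $604.01.
Refinanced payment = 20,860.83 × 0.0047583 / (1 − (1+0.0047583)^−48) = $487.15.
Monthly savings = $604.01 − $487.15 = $116.86.
Break-even = $400.00 / $116.86 = 3.42 → 4 months.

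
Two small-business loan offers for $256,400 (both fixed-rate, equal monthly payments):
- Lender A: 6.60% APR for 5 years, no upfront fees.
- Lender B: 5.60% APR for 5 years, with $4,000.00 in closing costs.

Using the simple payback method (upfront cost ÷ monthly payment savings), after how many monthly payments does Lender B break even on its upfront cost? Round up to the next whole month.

34 months

Lender A: at 6.60% the monthly rate is 0.0055000, so the payment is 256,400 × 0.0055000 / (1 − 1.0055000^−60) = $5,028.78.
Lender B: at 5.60% the monthly rate is 0.0046667, so the payment is 256,400 × 0.0046667 / (1 − 1.0046667^−60) = $4,909.38.
Monthly savings = $5,028.78 − $4,909.38 = $119.40.
Break-even = $4,000.00 / $119.40 = 33.50 → 34 months.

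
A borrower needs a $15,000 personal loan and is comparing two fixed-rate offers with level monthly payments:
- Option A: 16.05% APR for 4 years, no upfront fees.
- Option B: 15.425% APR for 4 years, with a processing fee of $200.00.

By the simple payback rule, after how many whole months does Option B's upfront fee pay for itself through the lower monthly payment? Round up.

42 months

Option A: monthly rate = 16.05%/12 = 0.0133750; payment = 15,000 × 0.0133750 / (1 − (1+0.0133750)^−48) = $425.49.
Option B: monthly rate = 15.425%/12 = 0.0128542; payment = 15,000 × 0.0128542 / (1 − (1+0.0128542)^−48) = $420.70.
Monthly savings = $425.49 − $420.70 = $4.79.
Break-even = $200.00 / $4.79 = 41.75 → 42 months.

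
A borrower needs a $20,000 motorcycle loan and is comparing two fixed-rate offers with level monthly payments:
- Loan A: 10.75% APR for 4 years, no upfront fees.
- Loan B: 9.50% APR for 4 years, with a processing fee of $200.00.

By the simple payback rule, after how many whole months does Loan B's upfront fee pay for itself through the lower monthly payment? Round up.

Loan A: monthly rate = 10.75%/12 = 0.0089583; payment = 20,000 × 0.0089583 / (1 − (1+0.0089583)^−48) = $514.49.
Loan B: at 9.50% the monthly rate is 0.0079167, so the payment is 20,000 × 0.0079167 / (1 − 1.0079167^−48) = $502.46.
Monthly savings = $514.49 − $502.46 = $12.03.
Break-even = $200.00 / $12.03 = 16.63 → 17 months.

17 months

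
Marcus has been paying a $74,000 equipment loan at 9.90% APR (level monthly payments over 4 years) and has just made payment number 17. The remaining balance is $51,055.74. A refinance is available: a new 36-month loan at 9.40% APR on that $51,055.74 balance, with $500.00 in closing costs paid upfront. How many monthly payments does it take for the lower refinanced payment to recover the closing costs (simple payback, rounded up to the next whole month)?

3 months

Current payment = 74,000 × 9.9%/12 / (1 − (1+0.0082500)^−48) = $1,873.28.
Refinanced payment = 51,055.74 × 0.0078333 / (1 − (1+0.0078333)^−36) = $1,633.08.
Monthly savings = $1,873.28 − $1,633.08 = $240.20.
Break-even = $500.00 / $240.20 = 2.08 → 3 months.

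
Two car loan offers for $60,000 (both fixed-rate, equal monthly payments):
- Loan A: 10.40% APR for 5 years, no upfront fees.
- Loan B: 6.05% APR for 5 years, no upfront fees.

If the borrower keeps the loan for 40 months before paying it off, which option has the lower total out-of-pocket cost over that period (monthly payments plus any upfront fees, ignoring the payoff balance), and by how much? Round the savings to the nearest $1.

Loan A: at 10.40% the monthly rate is 0.0086667, so the payment is 60,000 × 0.0086667 / (1 − 1.0086667^−60) = $1,286.66.
Loan B: monthly rate = 6.05%/12 = 0.0050417; payment = 60,000 × 0.0050417 / (1 − (1+0.0050417)^−60) = $1,161.36.
Over 40 months: Loan A costs 40 × $1,286.66 = $51,466.40; Loan B costs 40 × $1,161.36 = $46,454.40.
Loan B is cheaper by $51,466.40 − $46,454.40 = $5,012.00.

Loan B by $5,012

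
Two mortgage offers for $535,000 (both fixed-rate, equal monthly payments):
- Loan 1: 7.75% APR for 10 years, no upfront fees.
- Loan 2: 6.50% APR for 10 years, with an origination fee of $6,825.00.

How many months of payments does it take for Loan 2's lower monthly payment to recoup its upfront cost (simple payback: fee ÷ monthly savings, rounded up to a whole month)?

20 months

Loan 1: at 7.75% the monthly rate is 0.0064583, so the payment is 535,000 × 0.0064583 / (1 − 1.0064583^−120) = $6,420.57.
Loan 2: monthly rate = 6.5%/12 = 0.0054167; payment = 535,000 × 0.0054167 / (1 − (1+0.0054167)^−120) = $6,074.82.
Monthly savings = $6,420.57 − $6,074.82 = $345.75.
Break-even = $6,825.00 / $345.75 = 19.74 → 20 months.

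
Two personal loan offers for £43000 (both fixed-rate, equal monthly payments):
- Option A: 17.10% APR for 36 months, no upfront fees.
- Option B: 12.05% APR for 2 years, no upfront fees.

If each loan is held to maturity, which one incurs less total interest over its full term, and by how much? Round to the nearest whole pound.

Option B by £6,664

Option A: monthly rate = 17.1%/12 = 0.0142500; payment = 43,000 × 0.0142500 / (1 − (1+0.0142500)^−36) = £1,535.21.
Total interest on Option A = 36 × £1,535.21 − £43,000 = £12,267.56.
Option B: at 12.05% the monthly rate is 0.0100417, so the payment is 43,000 × 0.0100417 / (1 − 1.0100417^−24) = £2,025.16.
Total interest on Option B = 24 × £2,025.16 − £43,000 = £5,603.84.
Option B is lower by £6,663.72.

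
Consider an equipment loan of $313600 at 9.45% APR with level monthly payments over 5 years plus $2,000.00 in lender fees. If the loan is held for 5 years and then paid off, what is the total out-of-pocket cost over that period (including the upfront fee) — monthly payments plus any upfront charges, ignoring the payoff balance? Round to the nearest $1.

$396,711

Monthly rate = 9.45%/12 = 0.0078750; payment = 313,600 × 0.0078750 / (1 − (1+0.0078750)^−60) = $6,578.52.
Total outlay = 60 × $6,578.52 + $2,000.00 = $396,711.20.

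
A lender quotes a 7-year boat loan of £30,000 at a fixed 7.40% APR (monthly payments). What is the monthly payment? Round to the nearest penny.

£458.67

At 7.40% the monthly rate is 0.0061667, so the payment is 30,000 × 0.0061667 / (1 − 1.0061667^−84) = £458.67.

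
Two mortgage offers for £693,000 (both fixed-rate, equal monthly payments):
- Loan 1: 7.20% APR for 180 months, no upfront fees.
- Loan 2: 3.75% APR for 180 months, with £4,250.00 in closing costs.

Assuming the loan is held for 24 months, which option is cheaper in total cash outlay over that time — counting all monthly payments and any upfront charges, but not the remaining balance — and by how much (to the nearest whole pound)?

Loan 2 by £26,157

Loan 1: monthly rate = 7.2%/12 = 0.0060000; payment = 693,000 × 0.0060000 / (1 − (1+0.0060000)^−180) = £6,306.62.
Loan 2: at 3.75% the monthly rate is 0.0031250, so the payment is 693,000 × 0.0031250 / (1 − 1.0031250^−180) = £5,039.65.
Over 24 months: Loan 1 costs 24 × £6,306.62 = £151,358.88; Loan 2 costs 24 × £5,039.65 + £4,250.00 = £125,201.60.
Loan 2 is cheaper by £151,358.88 − £125,201.60 = £26,157.28.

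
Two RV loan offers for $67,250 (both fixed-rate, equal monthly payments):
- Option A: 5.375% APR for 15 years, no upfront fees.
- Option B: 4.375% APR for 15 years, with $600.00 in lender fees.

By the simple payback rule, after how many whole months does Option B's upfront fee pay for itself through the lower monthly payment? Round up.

18 months

Option A: at 5.375% the monthly rate is 0.0044792, so the payment is 67,250 × 0.0044792 / (1 − 1.0044792^−180) = $545.04.
Option B: monthly rate = 4.375%/12 = 0.0036458; payment = 67,250 × 0.0036458 / (1 − (1+0.0036458)^−180) = $510.17.
Monthly savings = $545.04 − $510.17 = $34.87.
Break-even = $600.00 / $34.87 = 17.21 → 18 months.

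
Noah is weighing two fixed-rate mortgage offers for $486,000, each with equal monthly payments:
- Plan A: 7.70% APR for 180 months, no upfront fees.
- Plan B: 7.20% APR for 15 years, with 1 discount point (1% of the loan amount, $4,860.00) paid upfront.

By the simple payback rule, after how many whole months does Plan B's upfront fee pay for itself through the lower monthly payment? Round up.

Plan A: at 7.70% the monthly rate is 0.0064167, so the payment is 486,000 × 0.0064167 / (1 − 1.0064167^−180) = $4,560.69.
Plan B: monthly rate = 7.2%/12 = 0.0060000; payment = 486,000 × 0.0060000 / (1 − (1+0.0060000)^−180) = $4,422.83.
Monthly savings = $4,560.69 − $4,422.83 = $137.86.
Break-even = $4,860.00 / $137.86 = 35.25 → 36 months.

36 months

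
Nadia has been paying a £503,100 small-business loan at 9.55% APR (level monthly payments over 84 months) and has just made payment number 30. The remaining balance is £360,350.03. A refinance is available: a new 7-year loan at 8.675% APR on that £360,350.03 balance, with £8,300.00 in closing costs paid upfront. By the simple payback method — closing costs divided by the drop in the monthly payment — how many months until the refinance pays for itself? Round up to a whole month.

Current payment = 503,100 × 9.55%/12 / (1 − (1+0.0079583)^−84) = £8,235.55.
Refinanced payment = 360,350.03 × 0.0072292 / (1 − (1+0.0072292)^−84) = £5,738.44.
Monthly savings = £8,235.55 − £5,738.44 = £2,497.11.
Break-even = £8,300.00 / £2,497.11 = 3.32 → 4 months.

4 months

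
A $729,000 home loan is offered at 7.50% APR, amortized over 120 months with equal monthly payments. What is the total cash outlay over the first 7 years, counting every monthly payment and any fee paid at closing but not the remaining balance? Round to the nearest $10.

Monthly rate = 7.5%/12 = 0.0062500; payment = 729,000 × 0.0062500 / (1 − (1+0.0062500)^−120) = $8,653.36.
Total outlay = 84 × $8,653.36 = $726,882.24.

$726,880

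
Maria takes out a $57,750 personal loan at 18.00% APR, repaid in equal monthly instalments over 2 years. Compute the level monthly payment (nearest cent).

$2,883.12

At 18.00% the monthly rate is 0.0150000, so the payment is 57,750 × 0.0150000 / (1 − 1.0150000^−24) = $2,883.12.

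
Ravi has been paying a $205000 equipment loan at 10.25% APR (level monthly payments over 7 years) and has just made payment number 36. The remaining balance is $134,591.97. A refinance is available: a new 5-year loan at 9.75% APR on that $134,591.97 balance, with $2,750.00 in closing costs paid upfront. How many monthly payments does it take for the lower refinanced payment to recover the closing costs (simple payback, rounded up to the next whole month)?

5 months

Current payment = 205,000 × 10.25%/12 / (1 − (1+0.0085417)^−84) = $3,429.78.
Refinanced payment = 134,591.97 × 0.0081250 / (1 − (1+0.0081250)^−60) = $2,843.15.
Monthly savings = $3,429.78 − $2,843.15 = $586.63.
Break-even = $2,750.00 / $586.63 = 4.69 → 5 months.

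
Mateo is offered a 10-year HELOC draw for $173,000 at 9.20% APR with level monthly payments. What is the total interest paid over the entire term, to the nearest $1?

Monthly rate = 9.2%/12 = 0.0076667; payment = 173,000 × 0.0076667 / (1 − (1+0.0076667)^−120) = $2,210.26.
Total paid = 120 × $2,210.26 = $265,231.20; interest = $265,231.20 − $173,000 = $92,231.20.

$92,231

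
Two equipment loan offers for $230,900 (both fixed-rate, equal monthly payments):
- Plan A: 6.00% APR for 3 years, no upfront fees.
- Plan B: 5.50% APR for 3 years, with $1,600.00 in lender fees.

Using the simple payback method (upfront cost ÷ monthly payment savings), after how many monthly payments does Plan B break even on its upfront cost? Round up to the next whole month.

31 months

Plan A: monthly rate = 6%/12 = 0.0050000; payment = 230,900 × 0.0050000 / (1 − (1+0.0050000)^−36) = $7,024.43.
Plan B: at 5.50% the monthly rate is 0.0045833, so the payment is 230,900 × 0.0045833 / (1 − 1.0045833^−36) = $6,972.23.
Monthly savings = $7,024.43 − $6,972.23 = $52.20.
Break-even = $1,600.00 / $52.20 = 30.65 → 31 months.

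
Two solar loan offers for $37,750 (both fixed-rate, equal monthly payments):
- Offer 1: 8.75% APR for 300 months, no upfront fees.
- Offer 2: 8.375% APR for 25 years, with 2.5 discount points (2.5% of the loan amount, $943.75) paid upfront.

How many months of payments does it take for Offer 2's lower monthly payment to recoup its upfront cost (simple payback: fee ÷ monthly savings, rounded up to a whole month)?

99 months

Offer 1: at 8.75% the monthly rate is 0.0072917, so the payment is 37,750 × 0.0072917 / (1 − 1.0072917^−300) = $310.36.
Offer 2: at 8.375% the monthly rate is 0.0069792, so the payment is 37,750 × 0.0069792 / (1 − 1.0069792^−300) = $300.80.
Monthly savings = $310.36 − $300.80 = $9.56.
Break-even = $943.75 / $9.56 = 98.72 → 99 months.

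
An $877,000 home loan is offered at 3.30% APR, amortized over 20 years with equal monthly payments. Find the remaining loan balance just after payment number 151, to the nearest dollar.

With monthly rate i = 3.3%/12 = 0.0027500, the balance after k of n payments is P · [(1+i)^n − (1+i)^k] / [(1+i)^n − 1].
(1+0.0027500)^240 = 1.93304052 and (1+0.0027500)^151 = 1.51388633, so the balance is 877,000 × (1.93304052 − 1.51388633) / (1.93304052 − 1) = $393,978.84.

$393,979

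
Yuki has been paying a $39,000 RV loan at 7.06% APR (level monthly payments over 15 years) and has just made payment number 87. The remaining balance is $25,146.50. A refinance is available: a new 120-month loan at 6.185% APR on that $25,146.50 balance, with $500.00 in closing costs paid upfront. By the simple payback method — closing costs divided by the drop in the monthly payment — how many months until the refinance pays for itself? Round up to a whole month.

Current payment = 39,000 × 7.06%/12 / (1 − (1+0.0058833)^−180) = $351.85.
Refinanced payment = 25,146.50 × 0.0051542 / (1 − (1+0.0051542)^−120) = $281.52.
Monthly savings = $351.85 − $281.52 = $70.33.
Break-even = $500.00 / $70.33 = 7.11 → 8 months.

8 months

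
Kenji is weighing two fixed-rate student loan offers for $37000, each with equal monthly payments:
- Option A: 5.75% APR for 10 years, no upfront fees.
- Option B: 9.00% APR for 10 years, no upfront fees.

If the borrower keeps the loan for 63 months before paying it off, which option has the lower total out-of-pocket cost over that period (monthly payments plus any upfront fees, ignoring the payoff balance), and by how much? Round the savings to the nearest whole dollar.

Option A: monthly rate = 5.75%/12 = 0.0047917; payment = 37,000 × 0.0047917 / (1 − (1+0.0047917)^−120) = $406.15.
Option B: at 9.00% the monthly rate is 0.0075000, so the payment is 37,000 × 0.0075000 / (1 − 1.0075000^−120) = $468.70.
Over 63 months: Option A costs 63 × $406.15 = $25,587.45; Option B costs 63 × $468.70 = $29,528.10.
Option A is cheaper by $29,528.10 − $25,587.45 = $3,940.65.

Option A by $3,941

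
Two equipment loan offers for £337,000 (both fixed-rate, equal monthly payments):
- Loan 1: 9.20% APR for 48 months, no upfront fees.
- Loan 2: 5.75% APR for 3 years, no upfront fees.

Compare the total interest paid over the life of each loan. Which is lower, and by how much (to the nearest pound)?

Loan 2 by £36,372

Loan 1: monthly rate = 9.2%/12 = 0.0076667; payment = 337,000 × 0.0076667 / (1 − (1+0.0076667)^−48) = £8,418.30.
Total interest on Loan 1 = 48 × £8,418.30 − £337,000 = £67,078.40.
Loan 2: monthly rate = 5.75%/12 = 0.0047917; payment = 337,000 × 0.0047917 / (1 − (1+0.0047917)^−36) = £10,214.06.
Total interest on Loan 2 = 36 × £10,214.06 − £337,000 = £30,706.16.
Loan 2 is lower by £36,372.24.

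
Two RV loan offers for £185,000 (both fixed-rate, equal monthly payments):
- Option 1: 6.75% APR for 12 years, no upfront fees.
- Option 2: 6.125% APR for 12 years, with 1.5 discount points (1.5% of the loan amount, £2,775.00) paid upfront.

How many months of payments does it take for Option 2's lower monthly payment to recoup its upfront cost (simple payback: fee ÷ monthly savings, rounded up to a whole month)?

46 months

Option 1: at 6.75% the monthly rate is 0.0056250, so the payment is 185,000 × 0.0056250 / (1 − 1.0056250^−144) = £1,877.94.
Option 2: at 6.125% the monthly rate is 0.0051042, so the payment is 185,000 × 0.0051042 / (1 − 1.0051042^−144) = £1,817.31.
Monthly savings = £1,877.94 − £1,817.31 = £60.63.
Break-even = £2,775.00 / £60.63 = 45.77 → 46 months.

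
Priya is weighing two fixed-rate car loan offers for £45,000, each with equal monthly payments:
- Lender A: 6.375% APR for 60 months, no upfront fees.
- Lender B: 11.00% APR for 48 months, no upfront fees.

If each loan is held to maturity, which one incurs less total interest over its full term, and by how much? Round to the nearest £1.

Lender A: at 6.375% the monthly rate is 0.0053125, so the payment is 45,000 × 0.0053125 / (1 − 1.0053125^−60) = £877.84.
Total interest on Lender A = 60 × £877.84 − £45,000 = £7,670.40.
Lender B: monthly rate = 11%/12 = 0.0091667; payment = 45,000 × 0.0091667 / (1 − (1+0.0091667)^−48) = £1,163.05.
Total interest on Lender B = 48 × £1,163.05 − £45,000 = £10,826.40.
Lender A is lower by £3,156.00.

Lender A by £3,156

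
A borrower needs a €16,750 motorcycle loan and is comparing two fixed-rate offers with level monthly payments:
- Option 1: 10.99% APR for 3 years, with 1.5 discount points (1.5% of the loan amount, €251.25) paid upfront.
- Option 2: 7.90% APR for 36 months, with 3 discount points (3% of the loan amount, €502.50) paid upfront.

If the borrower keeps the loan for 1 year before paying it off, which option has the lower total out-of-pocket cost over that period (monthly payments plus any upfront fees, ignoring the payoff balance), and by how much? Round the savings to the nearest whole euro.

Option 1: monthly rate = 10.99%/12 = 0.0091583; payment = 16,750 × 0.0091583 / (1 − (1+0.0091583)^−36) = €548.29.
Option 2: at 7.90% the monthly rate is 0.0065833, so the payment is 16,750 × 0.0065833 / (1 − 1.0065833^−36) = €524.11.
Over 12 months: Option 1 costs 12 × €548.29 + €251.25 = €6,830.73; Option 2 costs 12 × €524.11 + €502.50 = €6,791.82.
Option 2 is cheaper by €6,830.73 − €6,791.82 = €38.91.

Option 2 by €39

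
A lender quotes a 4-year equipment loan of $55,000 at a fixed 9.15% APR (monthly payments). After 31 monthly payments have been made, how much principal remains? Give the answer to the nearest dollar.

With monthly rate i = 9.15%/12 = 0.0076250, the balance after k of n payments is P · [(1+i)^n − (1+i)^k] / [(1+i)^n − 1].
(1+0.0076250)^48 = 1.43995473 and (1+0.0076250)^31 = 1.26551401, so the balance is 55,000 × (1.43995473 − 1.26551401) / (1.43995473 − 1) = $21,807.33.

$21,807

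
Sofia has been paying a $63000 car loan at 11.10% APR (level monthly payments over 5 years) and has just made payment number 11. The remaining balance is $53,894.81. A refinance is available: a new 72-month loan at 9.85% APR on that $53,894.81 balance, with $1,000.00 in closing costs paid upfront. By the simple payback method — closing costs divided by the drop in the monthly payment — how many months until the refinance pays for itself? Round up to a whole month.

Current payment = 63,000 × 11.1%/12 / (1 − (1+0.0092500)^−60) = $1,372.92.
Refinanced payment = 53,894.81 × 0.0082083 / (1 − (1+0.0082083)^−72) = $994.37.
Monthly savings = $1,372.92 − $994.37 = $378.55.
Break-even = $1,000.00 / $378.55 = 2.64 → 3 months.

3 months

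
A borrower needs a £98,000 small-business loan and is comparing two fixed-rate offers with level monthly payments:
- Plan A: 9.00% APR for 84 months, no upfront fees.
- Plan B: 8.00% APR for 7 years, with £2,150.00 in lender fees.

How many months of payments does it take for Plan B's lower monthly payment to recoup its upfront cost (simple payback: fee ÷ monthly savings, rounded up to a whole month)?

Plan A: monthly rate = 9%/12 = 0.0075000; payment = 98,000 × 0.0075000 / (1 − (1+0.0075000)^−84) = £1,576.73.
Plan B: monthly rate = 8%/12 = 0.0066667; payment = 98,000 × 0.0066667 / (1 − (1+0.0066667)^−84) = £1,527.45.
Monthly savings = £1,576.73 − £1,527.45 = £49.28.
Break-even = £2,150.00 / £49.28 = 43.63 → 44 months.

44 months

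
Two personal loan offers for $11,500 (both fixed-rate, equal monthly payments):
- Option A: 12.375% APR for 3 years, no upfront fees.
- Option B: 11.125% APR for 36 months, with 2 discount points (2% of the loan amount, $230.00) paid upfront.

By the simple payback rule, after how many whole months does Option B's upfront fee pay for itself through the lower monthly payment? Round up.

Option A: monthly rate = 12.375%/12 = 0.0103125; payment = 11,500 × 0.0103125 / (1 − (1+0.0103125)^−36) = $384.03.
Option B: monthly rate = 11.125%/12 = 0.0092708; payment = 11,500 × 0.0092708 / (1 − (1+0.0092708)^−36) = $377.18.
Monthly savings = $384.03 − $377.18 = $6.85.
Break-even = $230.00 / $6.85 = 33.58 → 34 months.

34 months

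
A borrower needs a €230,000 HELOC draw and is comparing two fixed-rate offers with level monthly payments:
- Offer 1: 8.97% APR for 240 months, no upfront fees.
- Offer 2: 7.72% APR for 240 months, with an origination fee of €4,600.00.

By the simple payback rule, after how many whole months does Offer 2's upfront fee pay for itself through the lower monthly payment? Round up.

Offer 1: monthly rate = 8.97%/12 = 0.0074750; payment = 230,000 × 0.0074750 / (1 − (1+0.0074750)^−240) = €2,064.93.
Offer 2: at 7.72% the monthly rate is 0.0064333, so the payment is 230,000 × 0.0064333 / (1 − 1.0064333^−240) = €1,883.93.
Monthly savings = €2,064.93 − €1,883.93 = €181.00.
Break-even = €4,600.00 / €181.00 = 25.41 → 26 months.

26 months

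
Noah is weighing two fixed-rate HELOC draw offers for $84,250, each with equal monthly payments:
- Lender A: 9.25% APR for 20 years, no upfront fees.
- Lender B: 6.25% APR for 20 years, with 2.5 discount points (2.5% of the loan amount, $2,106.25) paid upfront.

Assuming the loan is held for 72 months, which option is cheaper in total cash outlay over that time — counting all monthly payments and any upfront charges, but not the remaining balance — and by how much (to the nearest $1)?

Lender B by $9,112

Lender A: monthly rate = 9.25%/12 = 0.0077083; payment = 84,250 × 0.0077083 / (1 − (1+0.0077083)^−240) = $771.62.
Lender B: monthly rate = 6.25%/12 = 0.0052083; payment = 84,250 × 0.0052083 / (1 − (1+0.0052083)^−240) = $615.81.
Over 72 months: Lender A costs 72 × $771.62 = $55,556.64; Lender B costs 72 × $615.81 + $2,106.25 = $46,444.57.
Lender B is cheaper by $55,556.64 − $46,444.57 = $9,112.07.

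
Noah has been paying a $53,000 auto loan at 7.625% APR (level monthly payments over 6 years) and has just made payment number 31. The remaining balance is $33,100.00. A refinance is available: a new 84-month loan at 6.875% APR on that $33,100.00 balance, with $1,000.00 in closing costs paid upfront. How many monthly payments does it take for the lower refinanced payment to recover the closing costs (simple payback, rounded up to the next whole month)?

3 months

Current payment = 53,000 × 7.625%/12 / (1 − (1+0.0063542)^−72) = $919.59.
Refinanced payment = 33,100.00 × 0.0057292 / (1 − (1+0.0057292)^−84) = $497.55.
Monthly savings = $919.59 − $497.55 = $422.04.
Break-even = $1,000.00 / $422.04 = 2.37 → 3 months.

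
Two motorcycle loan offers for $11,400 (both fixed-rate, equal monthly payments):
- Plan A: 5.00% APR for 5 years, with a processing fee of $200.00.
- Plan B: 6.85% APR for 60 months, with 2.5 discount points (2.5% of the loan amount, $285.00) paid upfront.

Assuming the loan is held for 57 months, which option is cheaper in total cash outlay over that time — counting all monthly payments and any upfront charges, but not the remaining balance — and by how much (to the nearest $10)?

Plan A by $640

Plan A: monthly rate = 5%/12 = 0.0041667; payment = 11,400 × 0.0041667 / (1 − (1+0.0041667)^−60) = $215.13.
Plan B: monthly rate = 6.85%/12 = 0.0057083; payment = 11,400 × 0.0057083 / (1 − (1+0.0057083)^−60) = $224.93.
Over 57 months: Plan A costs 57 × $215.13 + $200.00 = $12,462.41; Plan B costs 57 × $224.93 + $285.00 = $13,106.01.
Plan A is cheaper by $13,106.01 − $12,462.41 = $643.60.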